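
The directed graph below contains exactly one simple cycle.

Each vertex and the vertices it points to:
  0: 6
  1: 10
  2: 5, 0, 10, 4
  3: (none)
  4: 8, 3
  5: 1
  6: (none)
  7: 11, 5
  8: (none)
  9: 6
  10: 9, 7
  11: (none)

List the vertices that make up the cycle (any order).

1, 5, 7, 10

DFS with gray/black marking from 10:
10 gray
  9 gray
    6 gray
    6 black
  9 black
  7 gray
    11 gray
    11 black
    5 gray
      1 gray
        1→10: 10 is gray → back edge
Back edge closes the cycle 10 → 7 → 5 → 1 → 10; its vertices are {1, 5, 7, 10}.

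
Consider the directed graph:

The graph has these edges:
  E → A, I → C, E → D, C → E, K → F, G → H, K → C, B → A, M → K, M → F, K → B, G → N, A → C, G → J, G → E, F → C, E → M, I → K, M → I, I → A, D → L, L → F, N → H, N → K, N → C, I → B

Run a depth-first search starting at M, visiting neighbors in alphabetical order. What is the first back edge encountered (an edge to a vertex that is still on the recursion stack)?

A->C

DFS from M (visiting neighbors in alphabetical order); mark gray on enter, black on exit:
M gray
  F gray
    C gray
      E gray
        A gray
          A→C: C is gray → back edge
First back edge: A → C.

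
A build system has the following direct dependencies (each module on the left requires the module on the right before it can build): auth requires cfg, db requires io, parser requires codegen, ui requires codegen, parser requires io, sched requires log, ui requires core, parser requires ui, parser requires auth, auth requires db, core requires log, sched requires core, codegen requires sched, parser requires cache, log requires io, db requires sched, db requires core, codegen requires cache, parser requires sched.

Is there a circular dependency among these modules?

No

DFS with white/gray/black marking, starting from db:
db gray
  sched gray
    core gray
      log gray
        io gray
        io black
      log black
    core black
    sched→log: log black — skip
  sched black
  db→io: io black — skip
  db→core: core black — skip
db black
codegen gray
  cache gray
  cache black
  codegen→sched: sched black — skip
codegen black
auth gray
  auth→db: db black — skip
  cfg gray
  cfg black
auth black
parser gray
  ui gray
    ui→codegen: codegen black — skip
    ui→core: core black — skip
  ui black
  parser→cache: cache black — skip
  parser→auth: auth black — skip
  parser→codegen: codegen black — skip
  parser→io: io black — skip
  parser→sched: sched black — skip
parser black
Every edge goes to a white or black vertex — no back edge, so the graph is acyclic.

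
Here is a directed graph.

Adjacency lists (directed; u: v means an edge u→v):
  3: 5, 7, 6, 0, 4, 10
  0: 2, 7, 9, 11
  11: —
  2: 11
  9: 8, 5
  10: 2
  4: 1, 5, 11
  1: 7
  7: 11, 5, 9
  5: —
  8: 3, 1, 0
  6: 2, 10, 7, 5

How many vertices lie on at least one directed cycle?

8

A vertex is on a directed cycle iff it belongs to a strongly connected component of size ≥ 2 (or has a self-loop).
The vertices on cycles are {0, 1, 3, 4, 6, 7, 8, 9} — 8 in total.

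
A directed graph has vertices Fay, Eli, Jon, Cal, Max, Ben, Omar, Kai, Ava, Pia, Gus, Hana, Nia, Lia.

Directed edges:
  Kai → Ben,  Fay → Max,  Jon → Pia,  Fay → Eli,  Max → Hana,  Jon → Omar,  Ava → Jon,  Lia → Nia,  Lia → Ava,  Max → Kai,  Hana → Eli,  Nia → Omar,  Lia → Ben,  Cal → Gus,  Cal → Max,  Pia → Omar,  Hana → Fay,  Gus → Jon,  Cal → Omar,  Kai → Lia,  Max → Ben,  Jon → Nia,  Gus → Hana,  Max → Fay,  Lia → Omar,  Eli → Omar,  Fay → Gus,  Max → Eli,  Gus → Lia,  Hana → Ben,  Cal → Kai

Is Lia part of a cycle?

Lia lies on a cycle iff there is a path from Lia back to itself.
Exploring from Lia, it never reaches itself; equivalently, its strongly connected component is a singleton.

No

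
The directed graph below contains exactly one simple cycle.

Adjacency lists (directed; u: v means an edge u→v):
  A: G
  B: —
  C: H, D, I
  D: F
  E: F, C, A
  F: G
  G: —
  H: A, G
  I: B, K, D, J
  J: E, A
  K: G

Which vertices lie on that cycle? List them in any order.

DFS with gray/black marking from C:
C gray
  H gray
    A gray
      G gray
      G black
    A black
    H→G: G black — skip
  H black
  D gray
    F gray
      F→G: G black — skip
    F black
  D black
  I gray
    B gray
    B black
    K gray
      K→G: G black — skip
    K black
    I→D: D black — skip
    J gray
      E gray
        E→F: F black — skip
        E→C: C is gray → back edge
Back edge closes the cycle C → I → J → E → C; its vertices are {C, E, I, J}.

C, E, I, J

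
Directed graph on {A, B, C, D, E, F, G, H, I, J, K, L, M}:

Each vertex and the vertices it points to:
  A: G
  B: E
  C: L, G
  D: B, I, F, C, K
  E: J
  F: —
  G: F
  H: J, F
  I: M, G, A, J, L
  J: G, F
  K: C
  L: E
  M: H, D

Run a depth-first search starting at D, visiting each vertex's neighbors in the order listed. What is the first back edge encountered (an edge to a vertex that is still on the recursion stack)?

M->D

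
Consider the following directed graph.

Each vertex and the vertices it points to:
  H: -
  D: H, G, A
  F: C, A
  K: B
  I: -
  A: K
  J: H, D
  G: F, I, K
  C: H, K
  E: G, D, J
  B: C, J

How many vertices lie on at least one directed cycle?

8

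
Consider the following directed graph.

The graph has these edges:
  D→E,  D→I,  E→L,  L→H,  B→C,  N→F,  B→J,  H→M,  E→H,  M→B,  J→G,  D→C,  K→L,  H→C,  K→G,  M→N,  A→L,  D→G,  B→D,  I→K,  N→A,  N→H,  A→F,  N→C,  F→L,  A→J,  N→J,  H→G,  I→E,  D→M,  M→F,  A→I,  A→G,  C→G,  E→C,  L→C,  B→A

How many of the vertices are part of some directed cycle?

11

A vertex is on a directed cycle iff it belongs to a strongly connected component of size ≥ 2 (or has a self-loop).
The vertices on cycles are {A, B, D, E, F, H, I, K, L, M, N} — 11 in total.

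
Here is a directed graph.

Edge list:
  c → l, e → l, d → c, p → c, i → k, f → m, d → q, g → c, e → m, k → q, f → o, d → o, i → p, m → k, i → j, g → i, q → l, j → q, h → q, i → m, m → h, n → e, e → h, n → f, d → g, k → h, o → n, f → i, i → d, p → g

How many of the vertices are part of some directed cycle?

7

A vertex is on a directed cycle iff it belongs to a strongly connected component of size ≥ 2 (or has a self-loop).
The vertices on cycles are {d, f, g, i, n, o, p} — 7 in total.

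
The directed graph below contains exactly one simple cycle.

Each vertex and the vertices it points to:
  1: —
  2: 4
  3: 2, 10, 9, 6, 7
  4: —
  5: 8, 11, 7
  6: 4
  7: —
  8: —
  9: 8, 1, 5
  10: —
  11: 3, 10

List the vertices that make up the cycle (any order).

DFS with gray/black marking from 3:
3 gray
  2 gray
    4 gray
    4 black
  2 black
  10 gray
  10 black
  9 gray
    8 gray
    8 black
    1 gray
    1 black
    5 gray
      5→8: 8 black — skip
      11 gray
        11→3: 3 is gray → back edge
Back edge closes the cycle 3 → 9 → 5 → 11 → 3; its vertices are {3, 5, 9, 11}.

3, 5, 9, 11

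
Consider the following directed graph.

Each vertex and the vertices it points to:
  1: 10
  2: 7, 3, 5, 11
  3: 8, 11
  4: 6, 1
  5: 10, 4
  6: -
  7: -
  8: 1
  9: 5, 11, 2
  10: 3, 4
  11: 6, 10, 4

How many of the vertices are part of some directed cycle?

6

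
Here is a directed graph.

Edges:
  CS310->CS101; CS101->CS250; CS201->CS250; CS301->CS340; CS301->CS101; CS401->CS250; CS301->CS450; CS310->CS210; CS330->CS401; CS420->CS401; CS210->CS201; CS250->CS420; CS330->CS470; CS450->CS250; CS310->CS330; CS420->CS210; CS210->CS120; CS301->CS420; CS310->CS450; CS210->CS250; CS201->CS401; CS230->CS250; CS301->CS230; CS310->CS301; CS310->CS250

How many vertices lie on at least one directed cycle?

5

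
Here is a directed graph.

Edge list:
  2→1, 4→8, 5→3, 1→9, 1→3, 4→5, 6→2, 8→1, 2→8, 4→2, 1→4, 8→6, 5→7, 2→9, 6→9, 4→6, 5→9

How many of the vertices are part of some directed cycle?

5

A vertex is on a directed cycle iff it belongs to a strongly connected component of size ≥ 2 (or has a self-loop).
The vertices on cycles are {1, 2, 4, 6, 8} — 5 in total.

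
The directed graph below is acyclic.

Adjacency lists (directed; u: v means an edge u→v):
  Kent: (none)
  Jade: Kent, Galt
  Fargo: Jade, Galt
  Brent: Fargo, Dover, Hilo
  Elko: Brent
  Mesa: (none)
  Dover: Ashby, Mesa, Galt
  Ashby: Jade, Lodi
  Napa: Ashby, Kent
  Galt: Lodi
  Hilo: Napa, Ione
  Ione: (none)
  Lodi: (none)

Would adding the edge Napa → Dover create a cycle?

No

Adding Napa→Dover creates a cycle iff Dover can already reach Napa.
Explore from Dover: no path reaches Napa. The graph stays acyclic.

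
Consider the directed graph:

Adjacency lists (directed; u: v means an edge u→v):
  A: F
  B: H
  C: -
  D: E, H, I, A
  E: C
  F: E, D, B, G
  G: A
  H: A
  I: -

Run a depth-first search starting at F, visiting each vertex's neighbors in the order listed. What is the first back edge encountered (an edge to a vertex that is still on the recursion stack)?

A->F

DFS from F (visiting each vertex's neighbors in the order listed); mark gray on enter, black on exit:
F gray
  E gray
    C gray
    C black
  E black
  D gray
    D→E: E black — skip
    H gray
      A gray
        A→F: F is gray → back edge
First back edge: A → F.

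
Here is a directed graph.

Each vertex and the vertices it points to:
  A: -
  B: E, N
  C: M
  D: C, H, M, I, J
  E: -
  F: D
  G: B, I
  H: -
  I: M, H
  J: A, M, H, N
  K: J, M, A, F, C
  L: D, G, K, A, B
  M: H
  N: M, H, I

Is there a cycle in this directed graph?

No

DFS with white/gray/black marking, starting from L:
L gray
  D gray
    C gray
      M gray
        H gray
        H black
      M black
    C black
    D→H: H black — skip
    D→M: M black — skip
    I gray
      I→M: M black — skip
      I→H: H black — skip
    I black
    J gray
      A gray
      A black
      J→M: M black — skip
      J→H: H black — skip
      N gray
        N→M: M black — skip
        N→H: H black — skip
        N→I: I black — skip
      N black
    J black
  D black
  G gray
    B gray
      E gray
      E black
      B→N: N black — skip
    B black
    G→I: I black — skip
  G black
  K gray
    K→J: J black — skip
    K→M: M black — skip
    K→A: A black — skip
    F gray
      F→D: D black — skip
    F black
    K→C: C black — skip
  K black
  L→A: A black — skip
  L→B: B black — skip
L black
Every edge goes to a white or black vertex — no back edge, so the graph is acyclic.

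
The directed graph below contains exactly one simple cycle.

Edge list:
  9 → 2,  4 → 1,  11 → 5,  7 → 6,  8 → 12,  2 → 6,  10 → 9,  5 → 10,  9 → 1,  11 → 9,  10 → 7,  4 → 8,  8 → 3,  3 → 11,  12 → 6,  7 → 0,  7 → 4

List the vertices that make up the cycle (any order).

3, 4, 5, 7, 8, 10, 11

DFS with gray/black marking from 4:
4 gray
  8 gray
    12 gray
      6 gray
      6 black
    12 black
    3 gray
      11 gray
        5 gray
          10 gray
            7 gray
              7→4: 4 is gray → back edge
Back edge closes the cycle 4 → 8 → 3 → 11 → 5 → 10 → 7 → 4; its vertices are {3, 4, 5, 7, 8, 10, 11}.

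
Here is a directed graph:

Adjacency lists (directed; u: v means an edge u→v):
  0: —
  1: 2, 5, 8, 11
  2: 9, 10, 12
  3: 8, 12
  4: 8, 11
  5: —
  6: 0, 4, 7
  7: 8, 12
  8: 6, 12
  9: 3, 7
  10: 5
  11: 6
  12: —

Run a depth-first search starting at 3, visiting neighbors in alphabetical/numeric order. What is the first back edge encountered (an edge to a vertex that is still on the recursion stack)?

DFS from 3 (visiting neighbors in alphabetical/numeric order); mark gray on enter, black on exit:
3 gray
  8 gray
    6 gray
      0 gray
      0 black
      4 gray
        4→8: 8 is gray → back edge
First back edge: 4 → 8.

4->8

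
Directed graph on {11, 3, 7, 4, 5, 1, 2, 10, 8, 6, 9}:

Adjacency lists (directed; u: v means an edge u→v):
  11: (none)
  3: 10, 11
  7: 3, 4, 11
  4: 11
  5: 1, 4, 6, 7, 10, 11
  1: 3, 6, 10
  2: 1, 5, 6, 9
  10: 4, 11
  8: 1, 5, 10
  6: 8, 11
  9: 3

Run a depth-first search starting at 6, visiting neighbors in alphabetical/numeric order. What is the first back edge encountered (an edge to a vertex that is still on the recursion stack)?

1->6

DFS from 6 (visiting neighbors in alphabetical/numeric order); mark gray on enter, black on exit:
6 gray
  8 gray
    1 gray
      3 gray
        10 gray
          4 gray
            11 gray
            11 black
          4 black
          10→11: 11 black — skip
        10 black
        3→11: 11 black — skip
      3 black
      1→6: 6 is gray → back edge
First back edge: 1 → 6.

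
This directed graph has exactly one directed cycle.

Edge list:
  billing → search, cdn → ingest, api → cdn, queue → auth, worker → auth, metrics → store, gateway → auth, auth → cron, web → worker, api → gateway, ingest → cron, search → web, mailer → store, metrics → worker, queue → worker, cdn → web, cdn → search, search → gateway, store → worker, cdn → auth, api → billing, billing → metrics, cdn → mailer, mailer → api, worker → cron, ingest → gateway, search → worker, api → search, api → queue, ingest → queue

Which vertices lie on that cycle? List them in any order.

DFS with gray/black marking from mailer:
mailer gray
  api gray
    gateway gray
      auth gray
        cron gray
        cron black
      auth black
    gateway black
    cdn gray
      search gray
        web gray
          worker gray
            worker→auth: auth black — skip
            worker→cron: cron black — skip
          worker black
        web black
        search→worker: worker black — skip
        search→gateway: gateway black — skip
      search black
      cdn→auth: auth black — skip
      ingest gray
        ingest→cron: cron black — skip
        queue gray
          queue→worker: worker black — skip
          queue→auth: auth black — skip
        queue black
        ingest→gateway: gateway black — skip
      ingest black
      cdn→web: web black — skip
      cdn→mailer: mailer is gray → back edge
Back edge closes the cycle mailer → api → cdn → mailer; its vertices are {api, cdn, mailer}.

api, cdn, mailer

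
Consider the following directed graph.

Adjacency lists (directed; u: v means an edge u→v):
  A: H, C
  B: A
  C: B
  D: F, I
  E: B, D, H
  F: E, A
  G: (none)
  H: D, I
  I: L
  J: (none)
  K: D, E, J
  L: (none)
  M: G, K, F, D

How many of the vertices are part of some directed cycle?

7

A vertex is on a directed cycle iff it belongs to a strongly connected component of size ≥ 2 (or has a self-loop).
The vertices on cycles are {A, B, C, D, E, F, H} — 7 in total.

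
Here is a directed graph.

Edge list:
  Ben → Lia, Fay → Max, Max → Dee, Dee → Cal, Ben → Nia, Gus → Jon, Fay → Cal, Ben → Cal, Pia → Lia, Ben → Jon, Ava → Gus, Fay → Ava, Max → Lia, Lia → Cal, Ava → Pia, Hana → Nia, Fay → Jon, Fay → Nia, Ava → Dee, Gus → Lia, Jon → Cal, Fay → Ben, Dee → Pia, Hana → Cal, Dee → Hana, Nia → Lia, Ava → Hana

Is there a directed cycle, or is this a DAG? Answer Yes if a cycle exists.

DFS with white/gray/black marking, starting from Ben:
Ben gray
  Nia gray
    Lia gray
      Cal gray
      Cal black
    Lia black
  Nia black
  Ben→Cal: Cal black — skip
  Jon gray
    Jon→Cal: Cal black — skip
  Jon black
  Ben→Lia: Lia black — skip
Ben black
Hana gray
  Hana→Nia: Nia black — skip
  Hana→Cal: Cal black — skip
Hana black
Pia gray
  Pia→Lia: Lia black — skip
Pia black
Ava gray
  Dee gray
    Dee→Cal: Cal black — skip
    Dee→Pia: Pia black — skip
    Dee→Hana: Hana black — skip
  Dee black
  Gus gray
    Gus→Lia: Lia black — skip
    Gus→Jon: Jon black — skip
  Gus black
  Ava→Pia: Pia black — skip
  Ava→Hana: Hana black — skip
Ava black
Max gray
  Max→Dee: Dee black — skip
  Max→Lia: Lia black — skip
Max black
Fay gray
  Fay→Jon: Jon black — skip
  Fay→Ben: Ben black — skip
  Fay→Max: Max black — skip
  Fay→Ava: Ava black — skip
  Fay→Nia: Nia black — skip
  Fay→Cal: Cal black — skip
Fay black
Every edge goes to a white or black vertex — no back edge, so the graph is acyclic.

No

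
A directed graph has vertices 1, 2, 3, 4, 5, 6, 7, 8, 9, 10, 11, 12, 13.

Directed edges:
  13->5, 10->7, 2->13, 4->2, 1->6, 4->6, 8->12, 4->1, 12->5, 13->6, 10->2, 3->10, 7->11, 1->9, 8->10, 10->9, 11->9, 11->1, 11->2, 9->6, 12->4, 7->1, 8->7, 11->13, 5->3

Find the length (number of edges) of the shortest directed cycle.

5

For each vertex v, BFS finds the shortest path from v back to v.
The shortest such closed walk is 5 → 3 → 10 → 2 → 13 → 5, length 5.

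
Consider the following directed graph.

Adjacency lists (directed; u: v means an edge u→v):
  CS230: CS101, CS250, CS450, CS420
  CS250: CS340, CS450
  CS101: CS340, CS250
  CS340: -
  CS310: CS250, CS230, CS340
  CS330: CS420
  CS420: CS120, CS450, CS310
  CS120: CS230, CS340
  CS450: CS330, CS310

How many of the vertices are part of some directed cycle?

8

A vertex is on a directed cycle iff it belongs to a strongly connected component of size ≥ 2 (or has a self-loop).
The vertices on cycles are {CS101, CS120, CS230, CS250, CS310, CS330, CS420, CS450} — 8 in total.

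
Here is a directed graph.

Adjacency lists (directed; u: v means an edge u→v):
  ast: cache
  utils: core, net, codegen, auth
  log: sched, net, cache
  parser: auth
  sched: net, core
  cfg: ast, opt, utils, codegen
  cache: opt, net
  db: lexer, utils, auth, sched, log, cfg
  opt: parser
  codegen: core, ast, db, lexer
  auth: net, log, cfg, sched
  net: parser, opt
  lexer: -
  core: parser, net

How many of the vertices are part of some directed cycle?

13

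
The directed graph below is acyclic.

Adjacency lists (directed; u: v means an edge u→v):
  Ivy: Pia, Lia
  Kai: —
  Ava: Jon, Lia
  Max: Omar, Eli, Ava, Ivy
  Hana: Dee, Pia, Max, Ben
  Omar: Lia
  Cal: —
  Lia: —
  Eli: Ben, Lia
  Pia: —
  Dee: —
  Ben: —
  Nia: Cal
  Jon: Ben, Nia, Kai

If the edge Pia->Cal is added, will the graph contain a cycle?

No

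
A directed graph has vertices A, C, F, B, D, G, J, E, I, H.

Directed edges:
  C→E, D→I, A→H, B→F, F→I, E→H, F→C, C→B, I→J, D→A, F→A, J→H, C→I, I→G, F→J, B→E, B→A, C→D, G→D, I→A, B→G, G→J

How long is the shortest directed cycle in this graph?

3

For each vertex v, BFS finds the shortest path from v back to v.
The shortest such closed walk is F → C → B → F, length 3.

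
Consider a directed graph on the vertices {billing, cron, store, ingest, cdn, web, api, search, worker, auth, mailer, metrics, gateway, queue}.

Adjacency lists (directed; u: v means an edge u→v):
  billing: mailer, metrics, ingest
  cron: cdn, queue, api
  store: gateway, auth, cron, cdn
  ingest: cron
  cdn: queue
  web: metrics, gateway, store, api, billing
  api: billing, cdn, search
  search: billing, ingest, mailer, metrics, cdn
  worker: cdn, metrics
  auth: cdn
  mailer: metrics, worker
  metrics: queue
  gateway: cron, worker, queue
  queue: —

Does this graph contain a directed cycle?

DFS with white/gray/black marking, starting from cdn:
cdn gray
  queue gray
  queue black
cdn black
billing gray
  mailer gray
    metrics gray
      metrics→queue: queue black — skip
    metrics black
    worker gray
      worker→cdn: cdn black — skip
      worker→metrics: metrics black — skip
    worker black
  mailer black
  billing→metrics: metrics black — skip
  ingest gray
    cron gray
      cron→cdn: cdn black — skip
      cron→queue: queue black — skip
      api gray
        api→billing: billing is gray → back edge
Back edge found, so a cycle exists: billing → ingest → cron → api → billing.

Yes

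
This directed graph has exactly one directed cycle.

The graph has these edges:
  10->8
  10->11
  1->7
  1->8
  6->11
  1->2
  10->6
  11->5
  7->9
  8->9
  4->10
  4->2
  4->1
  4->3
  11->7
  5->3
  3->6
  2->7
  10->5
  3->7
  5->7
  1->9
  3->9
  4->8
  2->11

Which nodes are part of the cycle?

3, 5, 6, 11

DFS with gray/black marking from 5:
5 gray
  3 gray
    9 gray
    9 black
    7 gray
      7→9: 9 black — skip
    7 black
    6 gray
      11 gray
        11→7: 7 black — skip
        11→5: 5 is gray → back edge
Back edge closes the cycle 5 → 3 → 6 → 11 → 5; its vertices are {3, 5, 6, 11}.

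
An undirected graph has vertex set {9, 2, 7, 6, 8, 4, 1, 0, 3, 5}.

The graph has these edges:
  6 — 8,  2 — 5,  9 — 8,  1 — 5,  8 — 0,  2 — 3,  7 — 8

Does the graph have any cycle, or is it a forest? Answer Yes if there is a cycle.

No

DFS, tracking each vertex's parent; an edge to a visited non-parent vertex closes a cycle.
Start from 1:
visit 1 (parent –)
  visit 5 (parent 1)
    5–1: parent, skip
    visit 2 (parent 5)
      visit 3 (parent 2)
        3–2: parent, skip
      2–5: parent, skip
visit 9 (parent –)
  visit 8 (parent 9)
    visit 7 (parent 8)
      7–8: parent, skip
    visit 6 (parent 8)
      6–8: parent, skip
    8–9: parent, skip
    visit 0 (parent 8)
      0–8: parent, skip
visit 4 (parent –)
No non-parent visited neighbor found — the graph is a forest.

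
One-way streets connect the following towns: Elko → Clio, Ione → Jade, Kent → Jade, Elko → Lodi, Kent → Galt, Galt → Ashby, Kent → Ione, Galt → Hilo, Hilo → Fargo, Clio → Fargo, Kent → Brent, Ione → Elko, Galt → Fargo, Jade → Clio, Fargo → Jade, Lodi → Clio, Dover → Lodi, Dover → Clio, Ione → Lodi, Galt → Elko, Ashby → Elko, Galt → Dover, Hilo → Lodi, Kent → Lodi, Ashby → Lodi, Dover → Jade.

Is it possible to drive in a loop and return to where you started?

Yes

DFS with white/gray/black marking, starting from Kent:
Kent gray
  Lodi gray
    Clio gray
      Fargo gray
        Jade gray
          Jade→Clio: Clio is gray → back edge
Back edge found, so a cycle exists: Clio → Fargo → Jade → Clio.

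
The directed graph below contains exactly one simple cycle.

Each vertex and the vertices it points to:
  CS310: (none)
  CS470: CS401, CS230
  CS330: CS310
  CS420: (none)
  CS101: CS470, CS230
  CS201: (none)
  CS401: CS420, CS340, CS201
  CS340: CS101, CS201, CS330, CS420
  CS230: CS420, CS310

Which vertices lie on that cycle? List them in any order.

CS101, CS340, CS401, CS470

DFS with gray/black marking from CS340:
CS340 gray
  CS101 gray
    CS470 gray
      CS401 gray
        CS420 gray
        CS420 black
        CS401→CS340: CS340 is gray → back edge
Back edge closes the cycle CS340 → CS101 → CS470 → CS401 → CS340; its vertices are {CS101, CS340, CS401, CS470}.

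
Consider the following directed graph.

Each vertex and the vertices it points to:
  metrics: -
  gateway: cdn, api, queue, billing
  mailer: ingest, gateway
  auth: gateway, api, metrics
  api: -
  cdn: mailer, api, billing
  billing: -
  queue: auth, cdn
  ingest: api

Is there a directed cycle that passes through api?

No

api lies on a cycle iff there is a path from api back to itself.
Exploring from api, it never reaches itself; equivalently, its strongly connected component is a singleton.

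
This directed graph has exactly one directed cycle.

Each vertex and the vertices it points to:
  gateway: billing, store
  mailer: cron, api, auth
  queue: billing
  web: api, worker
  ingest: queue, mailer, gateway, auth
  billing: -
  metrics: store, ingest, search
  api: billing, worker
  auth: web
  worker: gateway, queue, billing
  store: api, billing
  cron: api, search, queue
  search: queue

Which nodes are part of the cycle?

DFS with gray/black marking from gateway:
gateway gray
  billing gray
  billing black
  store gray
    api gray
      api→billing: billing black — skip
      worker gray
        worker→gateway: gateway is gray → back edge
Back edge closes the cycle gateway → store → api → worker → gateway; its vertices are {api, store, worker, gateway}.

api, store, worker, gateway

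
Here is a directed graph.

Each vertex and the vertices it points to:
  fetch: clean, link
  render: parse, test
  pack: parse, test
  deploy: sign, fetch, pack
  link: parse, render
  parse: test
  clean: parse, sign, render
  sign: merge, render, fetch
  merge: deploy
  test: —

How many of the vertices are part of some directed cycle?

5

A vertex is on a directed cycle iff it belongs to a strongly connected component of size ≥ 2 (or has a self-loop).
The vertices on cycles are {sign, clean, fetch, merge, deploy} — 5 in total.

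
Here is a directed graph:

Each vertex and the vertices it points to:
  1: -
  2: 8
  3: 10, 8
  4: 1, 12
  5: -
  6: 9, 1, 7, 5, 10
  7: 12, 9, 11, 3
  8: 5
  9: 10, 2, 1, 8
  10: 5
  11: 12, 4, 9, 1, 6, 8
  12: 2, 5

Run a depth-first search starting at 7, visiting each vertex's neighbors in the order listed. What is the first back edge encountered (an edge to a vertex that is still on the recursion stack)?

6→7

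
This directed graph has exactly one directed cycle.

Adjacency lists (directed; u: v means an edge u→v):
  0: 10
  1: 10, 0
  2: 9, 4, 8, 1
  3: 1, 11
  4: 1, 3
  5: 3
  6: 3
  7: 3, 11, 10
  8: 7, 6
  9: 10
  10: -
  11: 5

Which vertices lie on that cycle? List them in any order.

3, 5, 11

DFS with gray/black marking from 11:
11 gray
  5 gray
    3 gray
      1 gray
        10 gray
        10 black
        0 gray
          0→10: 10 black — skip
        0 black
      1 black
      3→11: 11 is gray → back edge
Back edge closes the cycle 11 → 5 → 3 → 11; its vertices are {3, 5, 11}.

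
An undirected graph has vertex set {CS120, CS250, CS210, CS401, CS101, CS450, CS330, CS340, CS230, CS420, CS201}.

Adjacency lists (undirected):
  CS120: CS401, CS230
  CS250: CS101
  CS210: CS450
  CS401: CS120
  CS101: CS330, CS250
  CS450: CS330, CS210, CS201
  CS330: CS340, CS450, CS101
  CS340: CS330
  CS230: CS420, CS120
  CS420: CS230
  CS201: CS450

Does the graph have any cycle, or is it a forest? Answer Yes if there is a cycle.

No

DFS, tracking each vertex's parent; an edge to a visited non-parent vertex closes a cycle.
Start from CS401:
visit CS401 (parent –)
  visit CS120 (parent CS401)
    CS120–CS401: parent, skip
    visit CS230 (parent CS120)
      visit CS420 (parent CS230)
        CS420–CS230: parent, skip
      CS230–CS120: parent, skip
visit CS250 (parent –)
  visit CS101 (parent CS250)
    visit CS330 (parent CS101)
      visit CS340 (parent CS330)
        CS340–CS330: parent, skip
      visit CS450 (parent CS330)
        CS450–CS330: parent, skip
        visit CS210 (parent CS450)
          CS210–CS450: parent, skip
        visit CS201 (parent CS450)
          CS201–CS450: parent, skip
      CS330–CS101: parent, skip
    CS101–CS250: parent, skip
No non-parent visited neighbor found — the graph is a forest.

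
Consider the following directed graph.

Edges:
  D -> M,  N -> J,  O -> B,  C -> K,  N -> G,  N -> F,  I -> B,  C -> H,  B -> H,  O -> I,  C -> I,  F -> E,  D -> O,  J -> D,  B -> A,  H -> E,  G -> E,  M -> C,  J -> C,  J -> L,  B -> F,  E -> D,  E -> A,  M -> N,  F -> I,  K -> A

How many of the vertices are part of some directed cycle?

12

A vertex is on a directed cycle iff it belongs to a strongly connected component of size ≥ 2 (or has a self-loop).
The vertices on cycles are {B, C, D, E, F, G, H, I, J, M, N, O} — 12 in total.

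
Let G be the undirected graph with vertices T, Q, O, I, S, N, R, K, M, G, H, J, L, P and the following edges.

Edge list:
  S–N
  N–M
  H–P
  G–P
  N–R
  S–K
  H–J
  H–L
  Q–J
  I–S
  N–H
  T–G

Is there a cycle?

No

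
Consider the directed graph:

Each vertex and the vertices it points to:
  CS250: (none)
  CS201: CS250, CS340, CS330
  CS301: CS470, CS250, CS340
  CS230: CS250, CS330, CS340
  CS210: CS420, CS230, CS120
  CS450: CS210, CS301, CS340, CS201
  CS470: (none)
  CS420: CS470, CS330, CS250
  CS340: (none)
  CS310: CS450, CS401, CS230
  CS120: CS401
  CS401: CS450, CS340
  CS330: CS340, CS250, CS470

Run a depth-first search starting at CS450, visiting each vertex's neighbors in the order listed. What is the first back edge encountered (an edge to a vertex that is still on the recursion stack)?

CS401→CS450

DFS from CS450 (visiting each vertex's neighbors in the order listed); mark gray on enter, black on exit:
CS450 gray
  CS210 gray
    CS420 gray
      CS470 gray
      CS470 black
      CS330 gray
        CS340 gray
        CS340 black
        CS250 gray
        CS250 black
        CS330→CS470: CS470 black — skip
      CS330 black
      CS420→CS250: CS250 black — skip
    CS420 black
    CS230 gray
      CS230→CS250: CS250 black — skip
      CS230→CS330: CS330 black — skip
      CS230→CS340: CS340 black — skip
    CS230 black
    CS120 gray
      CS401 gray
        CS401→CS450: CS450 is gray → back edge
First back edge: CS401 → CS450.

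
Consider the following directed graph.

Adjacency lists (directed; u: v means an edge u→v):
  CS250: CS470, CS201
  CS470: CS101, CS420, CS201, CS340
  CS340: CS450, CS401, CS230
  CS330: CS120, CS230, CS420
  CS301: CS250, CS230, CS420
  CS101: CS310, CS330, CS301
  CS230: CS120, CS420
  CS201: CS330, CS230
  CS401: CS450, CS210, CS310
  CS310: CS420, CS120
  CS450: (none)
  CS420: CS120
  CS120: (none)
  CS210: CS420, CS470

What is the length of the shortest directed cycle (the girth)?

For each vertex v, BFS finds the shortest path from v back to v.
The shortest such closed walk is CS250 → CS470 → CS101 → CS301 → CS250, length 4.

4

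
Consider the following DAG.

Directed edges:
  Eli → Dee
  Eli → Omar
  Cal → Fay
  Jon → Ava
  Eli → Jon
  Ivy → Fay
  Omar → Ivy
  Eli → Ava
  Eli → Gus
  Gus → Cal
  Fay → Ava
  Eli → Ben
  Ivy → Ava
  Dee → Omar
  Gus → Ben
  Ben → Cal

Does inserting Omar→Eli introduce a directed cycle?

Adding Omar→Eli creates a cycle iff Eli can already reach Omar.
Path from Eli: Eli → Omar.
So Eli → … → Omar → Eli is a cycle.

Yes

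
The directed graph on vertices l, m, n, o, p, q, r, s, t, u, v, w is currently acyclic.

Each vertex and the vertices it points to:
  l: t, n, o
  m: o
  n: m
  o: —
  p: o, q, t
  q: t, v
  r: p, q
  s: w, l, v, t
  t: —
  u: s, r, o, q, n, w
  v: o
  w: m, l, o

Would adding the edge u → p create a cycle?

No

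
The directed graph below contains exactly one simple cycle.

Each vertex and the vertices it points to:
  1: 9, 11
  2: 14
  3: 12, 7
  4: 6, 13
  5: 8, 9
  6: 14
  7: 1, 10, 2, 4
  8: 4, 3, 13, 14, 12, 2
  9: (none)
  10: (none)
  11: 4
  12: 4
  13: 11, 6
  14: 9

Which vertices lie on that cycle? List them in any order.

DFS with gray/black marking from 4:
4 gray
  6 gray
    14 gray
      9 gray
      9 black
    14 black
  6 black
  13 gray
    11 gray
      11→4: 4 is gray → back edge
Back edge closes the cycle 4 → 13 → 11 → 4; its vertices are {4, 11, 13}.

4, 11, 13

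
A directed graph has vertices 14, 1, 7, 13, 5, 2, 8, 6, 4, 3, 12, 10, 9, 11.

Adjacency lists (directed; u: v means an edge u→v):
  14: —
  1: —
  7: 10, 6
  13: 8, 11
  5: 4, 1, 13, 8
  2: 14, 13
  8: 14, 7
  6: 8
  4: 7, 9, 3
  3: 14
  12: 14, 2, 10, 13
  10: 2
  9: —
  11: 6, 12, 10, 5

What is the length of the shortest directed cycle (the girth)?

3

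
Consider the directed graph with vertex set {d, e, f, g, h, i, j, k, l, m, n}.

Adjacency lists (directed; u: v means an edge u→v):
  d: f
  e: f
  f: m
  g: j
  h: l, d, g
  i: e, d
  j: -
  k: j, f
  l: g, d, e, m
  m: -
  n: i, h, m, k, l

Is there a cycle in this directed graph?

DFS with white/gray/black marking, starting from n:
n gray
  i gray
    e gray
      f gray
        m gray
        m black
      f black
    e black
    d gray
      d→f: f black — skip
    d black
  i black
  h gray
    l gray
      g gray
        j gray
        j black
      g black
      l→d: d black — skip
      l→e: e black — skip
      l→m: m black — skip
    l black
    h→d: d black — skip
    h→g: g black — skip
  h black
  n→m: m black — skip
  k gray
    k→j: j black — skip
    k→f: f black — skip
  k black
  n→l: l black — skip
n black
Every edge goes to a white or black vertex — no back edge, so the graph is acyclic.

No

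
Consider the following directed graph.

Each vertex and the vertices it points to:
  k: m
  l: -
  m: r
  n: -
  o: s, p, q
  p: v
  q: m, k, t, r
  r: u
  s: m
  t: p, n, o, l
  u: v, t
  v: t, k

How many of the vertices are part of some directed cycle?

A vertex is on a directed cycle iff it belongs to a strongly connected component of size ≥ 2 (or has a self-loop).
The vertices on cycles are {k, m, o, p, q, r, s, t, u, v} — 10 in total.

10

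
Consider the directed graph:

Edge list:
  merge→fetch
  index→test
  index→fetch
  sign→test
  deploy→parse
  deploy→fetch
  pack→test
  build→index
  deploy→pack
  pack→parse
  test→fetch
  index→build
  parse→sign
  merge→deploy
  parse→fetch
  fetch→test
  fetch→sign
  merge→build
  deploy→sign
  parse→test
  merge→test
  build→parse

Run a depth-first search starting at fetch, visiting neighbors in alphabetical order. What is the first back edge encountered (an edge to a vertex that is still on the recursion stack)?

test→fetch

DFS from fetch (visiting neighbors in alphabetical order); mark gray on enter, black on exit:
fetch gray
  sign gray
    test gray
      test→fetch: fetch is gray → back edge
First back edge: test → fetch.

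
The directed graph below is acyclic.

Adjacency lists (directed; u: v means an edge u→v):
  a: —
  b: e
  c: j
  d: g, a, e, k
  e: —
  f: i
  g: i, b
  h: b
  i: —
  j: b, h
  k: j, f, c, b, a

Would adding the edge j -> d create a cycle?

Yes

Adding j→d creates a cycle iff d can already reach j.
Path from d: d → k → j.
So d → … → j → d is a cycle.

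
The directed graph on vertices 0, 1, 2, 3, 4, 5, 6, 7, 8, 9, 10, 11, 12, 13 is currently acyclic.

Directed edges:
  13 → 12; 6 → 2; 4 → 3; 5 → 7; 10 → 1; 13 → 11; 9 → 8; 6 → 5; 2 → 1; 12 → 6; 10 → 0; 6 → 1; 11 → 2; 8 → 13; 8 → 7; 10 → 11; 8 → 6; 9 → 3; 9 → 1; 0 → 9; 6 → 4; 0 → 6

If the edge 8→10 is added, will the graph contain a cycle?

Yes

Adding 8→10 creates a cycle iff 10 can already reach 8.
Path from 10: 10 → 0 → 9 → 8.
So 10 → … → 8 → 10 is a cycle.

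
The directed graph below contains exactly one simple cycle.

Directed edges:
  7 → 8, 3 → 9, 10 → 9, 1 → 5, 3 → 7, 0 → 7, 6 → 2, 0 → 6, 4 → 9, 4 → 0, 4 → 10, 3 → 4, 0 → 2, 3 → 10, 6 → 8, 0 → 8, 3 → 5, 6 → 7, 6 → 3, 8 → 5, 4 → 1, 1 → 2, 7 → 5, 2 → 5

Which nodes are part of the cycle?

DFS with gray/black marking from 3:
3 gray
  7 gray
    5 gray
    5 black
    8 gray
      8→5: 5 black — skip
    8 black
  7 black
  10 gray
    9 gray
    9 black
  10 black
  3→5: 5 black — skip
  4 gray
    4→10: 10 black — skip
    4→9: 9 black — skip
    1 gray
      1→5: 5 black — skip
      2 gray
        2→5: 5 black — skip
      2 black
    1 black
    0 gray
      0→7: 7 black — skip
      6 gray
        6→3: 3 is gray → back edge
Back edge closes the cycle 3 → 4 → 0 → 6 → 3; its vertices are {0, 3, 4, 6}.

0, 3, 4, 6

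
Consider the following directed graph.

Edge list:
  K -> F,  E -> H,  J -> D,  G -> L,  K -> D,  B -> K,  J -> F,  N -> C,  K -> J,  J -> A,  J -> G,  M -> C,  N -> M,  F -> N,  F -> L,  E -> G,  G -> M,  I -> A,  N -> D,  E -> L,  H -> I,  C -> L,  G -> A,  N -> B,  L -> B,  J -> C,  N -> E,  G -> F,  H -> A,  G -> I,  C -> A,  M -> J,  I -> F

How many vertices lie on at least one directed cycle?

12

A vertex is on a directed cycle iff it belongs to a strongly connected component of size ≥ 2 (or has a self-loop).
The vertices on cycles are {B, C, E, F, G, H, I, J, K, L, M, N} — 12 in total.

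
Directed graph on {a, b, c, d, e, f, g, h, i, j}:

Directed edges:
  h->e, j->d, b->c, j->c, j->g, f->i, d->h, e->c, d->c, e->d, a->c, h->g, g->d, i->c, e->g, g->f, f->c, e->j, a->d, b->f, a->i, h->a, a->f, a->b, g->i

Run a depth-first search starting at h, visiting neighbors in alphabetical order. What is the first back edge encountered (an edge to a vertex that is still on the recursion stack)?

d->h

DFS from h (visiting neighbors in alphabetical order); mark gray on enter, black on exit:
h gray
  a gray
    b gray
      c gray
      c black
      f gray
        f→c: c black — skip
        i gray
          i→c: c black — skip
        i black
      f black
    b black
    a→c: c black — skip
    d gray
      d→c: c black — skip
      d→h: h is gray → back edge
First back edge: d → h.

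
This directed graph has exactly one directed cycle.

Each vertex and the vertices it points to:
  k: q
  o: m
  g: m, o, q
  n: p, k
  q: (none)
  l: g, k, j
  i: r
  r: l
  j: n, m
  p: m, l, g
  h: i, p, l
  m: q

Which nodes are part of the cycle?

DFS with gray/black marking from p:
p gray
  m gray
    q gray
    q black
  m black
  l gray
    g gray
      g→m: m black — skip
      o gray
        o→m: m black — skip
      o black
      g→q: q black — skip
    g black
    k gray
      k→q: q black — skip
    k black
    j gray
      n gray
        n→p: p is gray → back edge
Back edge closes the cycle p → l → j → n → p; its vertices are {j, l, n, p}.

j, l, n, p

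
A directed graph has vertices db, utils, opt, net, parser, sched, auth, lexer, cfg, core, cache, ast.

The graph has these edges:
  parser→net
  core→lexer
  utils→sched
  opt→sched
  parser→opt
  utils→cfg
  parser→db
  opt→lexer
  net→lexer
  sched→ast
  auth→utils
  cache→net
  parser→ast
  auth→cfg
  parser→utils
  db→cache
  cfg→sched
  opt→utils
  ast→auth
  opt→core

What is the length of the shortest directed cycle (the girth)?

4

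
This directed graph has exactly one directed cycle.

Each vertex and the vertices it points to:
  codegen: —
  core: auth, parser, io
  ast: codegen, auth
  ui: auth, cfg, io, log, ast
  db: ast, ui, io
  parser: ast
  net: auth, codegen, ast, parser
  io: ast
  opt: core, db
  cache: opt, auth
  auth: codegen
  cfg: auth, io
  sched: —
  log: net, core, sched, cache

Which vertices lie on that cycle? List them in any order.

DFS with gray/black marking from ui:
ui gray
  auth gray
    codegen gray
    codegen black
  auth black
  cfg gray
    cfg→auth: auth black — skip
    io gray
      ast gray
        ast→codegen: codegen black — skip
        ast→auth: auth black — skip
      ast black
    io black
  cfg black
  ui→io: io black — skip
  log gray
    net gray
      net→auth: auth black — skip
      net→codegen: codegen black — skip
      net→ast: ast black — skip
      parser gray
        parser→ast: ast black — skip
      parser black
    net black
    core gray
      core→auth: auth black — skip
      core→parser: parser black — skip
      core→io: io black — skip
    core black
    sched gray
    sched black
    cache gray
      opt gray
        opt→core: core black — skip
        db gray
          db→ast: ast black — skip
          db→ui: ui is gray → back edge
Back edge closes the cycle ui → log → cache → opt → db → ui; its vertices are {db, ui, log, opt, cache}.

db, ui, log, opt, cache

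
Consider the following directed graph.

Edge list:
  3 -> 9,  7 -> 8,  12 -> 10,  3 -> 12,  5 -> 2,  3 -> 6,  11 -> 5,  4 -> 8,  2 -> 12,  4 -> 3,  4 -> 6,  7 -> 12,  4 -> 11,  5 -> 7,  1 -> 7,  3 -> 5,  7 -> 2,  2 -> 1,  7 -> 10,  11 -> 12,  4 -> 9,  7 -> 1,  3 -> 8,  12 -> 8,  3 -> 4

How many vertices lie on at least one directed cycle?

5

A vertex is on a directed cycle iff it belongs to a strongly connected component of size ≥ 2 (or has a self-loop).
The vertices on cycles are {1, 2, 3, 4, 7} — 5 in total.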